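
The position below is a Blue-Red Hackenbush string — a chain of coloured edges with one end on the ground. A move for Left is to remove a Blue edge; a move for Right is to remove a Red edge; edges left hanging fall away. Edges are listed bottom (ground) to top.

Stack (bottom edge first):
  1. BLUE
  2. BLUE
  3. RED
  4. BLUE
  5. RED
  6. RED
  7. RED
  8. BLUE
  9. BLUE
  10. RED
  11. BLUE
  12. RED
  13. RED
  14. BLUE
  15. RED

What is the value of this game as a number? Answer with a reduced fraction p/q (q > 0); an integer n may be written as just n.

12709/8192

G_1 [B]  L=[0]  R=[∅]  = 1
G_2 [BB]  L=[0, 1]  R=[∅]  = 2
G_3 [BBR]  L=[0, 1]  R=[2]  = 3/2
G_4 [BBRB]  L=[0, 1, 3/2]  R=[2]  = 7/4
G_5 [BBRBR]  L=[0, 1, 3/2]  R=[7/4, 2]  = 13/8
G_6 [BBRBRR]  L=[0, 1, 3/2]  R=[13/8, 7/4, 2]  = 25/16
G_7 [BBRBRRR]  L=[0, 1, 3/2]  R=[25/16, 13/8, 7/4, 2]  = 49/32
G_8 [BBRBRRRB]  L=[0, 1, 3/2, 49/32]  R=[25/16, 13/8, 7/4, 2]  = 99/64
G_9 [BBRBRRRBB]  L=[0, 1, 3/2, 49/32, 99/64]  R=[25/16, 13/8, 7/4, 2]  = 199/128
G_10 [BBRBRRRBBR]  L=[0, 1, 3/2, 49/32, 99/64]  R=[199/128, 25/16, 13/8, 7/4, 2]  = 397/256
G_11 [BBRBRRRBBRB]  L=[0, 1, 3/2, 49/32, 99/64, 397/256]  R=[199/128, 25/16, 13/8, 7/4, 2]  = 795/512
G_12 [BBRBRRRBBRBR]  L=[0, 1, 3/2, 49/32, 99/64, 397/256]  R=[795/512, 199/128, 25/16, 13/8, 7/4, 2]  = 1589/1024
G_13 [BBRBRRRBBRBRR]  L=[0, 1, 3/2, 49/32, 99/64, 397/256]  R=[1589/1024, 795/512, 199/128, 25/16, 13/8, 7/4, 2]  = 3177/2048
G_14 [BBRBRRRBBRBRRB]  L=[0, 1, 3/2, 49/32, 99/64, 397/256, 3177/2048]  R=[1589/1024, 795/512, 199/128, 25/16, 13/8, 7/4, 2]  = 6355/4096
G_15 [BBRBRRRBBRBRRBR]  L=[0, 1, 3/2, 49/32, 99/64, 397/256, 3177/2048]  R=[6355/4096, 1589/1024, 795/512, 199/128, 25/16, 13/8, 7/4, 2]  = 12709/8192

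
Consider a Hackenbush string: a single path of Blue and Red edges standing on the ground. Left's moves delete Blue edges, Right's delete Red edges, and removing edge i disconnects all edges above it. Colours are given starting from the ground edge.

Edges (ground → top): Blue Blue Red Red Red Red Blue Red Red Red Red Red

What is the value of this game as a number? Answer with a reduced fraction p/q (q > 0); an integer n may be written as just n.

B: Left { 0 }, Right { — } = simplest 1
BB: Left { 0 1 }, Right { — } = simplest 2
BBR: Left { 0 1 }, Right { 2 } = simplest 3/2
BBRR: Left { 0 1 }, Right { 3/2 2 } = simplest 5/4
BBRRR: Left { 0 1 }, Right { 5/4 3/2 2 } = simplest 9/8
BBRRRR: Left { 0 1 }, Right { 9/8 5/4 3/2 2 } = simplest 17/16
BBRRRRB: Left { 0 1 17/16 }, Right { 9/8 5/4 3/2 2 } = simplest 35/32
BBRRRRBR: Left { 0 1 17/16 }, Right { 35/32 9/8 5/4 3/2 2 } = simplest 69/64
BBRRRRBRR: Left { 0 1 17/16 }, Right { 69/64 35/32 9/8 5/4 3/2 2 } = simplest 137/128
BBRRRRBRRR: Left { 0 1 17/16 }, Right { 137/128 69/64 35/32 9/8 5/4 3/2 2 } = simplest 273/256
BBRRRRBRRRR: Left { 0 1 17/16 }, Right { 273/256 137/128 69/64 35/32 9/8 5/4 3/2 2 } = simplest 545/512
BBRRRRBRRRRR: Left { 0 1 17/16 }, Right { 545/512 273/256 137/128 69/64 35/32 9/8 5/4 3/2 2 } = simplest 1089/1024

1089/1024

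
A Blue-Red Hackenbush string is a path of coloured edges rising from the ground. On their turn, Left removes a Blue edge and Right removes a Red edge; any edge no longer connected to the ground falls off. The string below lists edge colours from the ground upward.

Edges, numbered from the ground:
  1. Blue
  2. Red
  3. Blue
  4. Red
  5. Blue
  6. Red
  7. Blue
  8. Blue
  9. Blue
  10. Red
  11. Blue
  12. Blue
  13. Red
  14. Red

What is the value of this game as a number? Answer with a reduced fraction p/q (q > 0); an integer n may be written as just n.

Recurse on prefixes of the 14-edge string Blue Red Blue Red Blue Red Blue Blue Blue Red Blue Blue Red Red:
1 of 14 · B · max L 0 · min R +∞ so 1
2 of 14 · BR · max L 0 · min R 1 so 1/2
3 of 14 · BRB · max L 1/2 · min R 1 so 3/4
4 of 14 · BRBR · max L 1/2 · min R 3/4 so 5/8
5 of 14 · BRBRB · max L 5/8 · min R 3/4 so 11/16
6 of 14 · BRBRBR · max L 5/8 · min R 11/16 so 21/32
7 of 14 · BRBRBRB · max L 21/32 · min R 11/16 so 43/64
8 of 14 · BRBRBRBB · max L 43/64 · min R 11/16 so 87/128
9 of 14 · BRBRBRBBB · max L 87/128 · min R 11/16 so 175/256
10 of 14 · BRBRBRBBBR · max L 87/128 · min R 175/256 so 349/512
11 of 14 · BRBRBRBBBRB · max L 349/512 · min R 175/256 so 699/1024
12 of 14 · BRBRBRBBBRBB · max L 699/1024 · min R 175/256 so 1399/2048
13 of 14 · BRBRBRBBBRBBR · max L 699/1024 · min R 1399/2048 so 2797/4096
14 of 14 · BRBRBRBBBRBBRR · max L 699/1024 · min R 2797/4096 so 5593/8192

5593/8192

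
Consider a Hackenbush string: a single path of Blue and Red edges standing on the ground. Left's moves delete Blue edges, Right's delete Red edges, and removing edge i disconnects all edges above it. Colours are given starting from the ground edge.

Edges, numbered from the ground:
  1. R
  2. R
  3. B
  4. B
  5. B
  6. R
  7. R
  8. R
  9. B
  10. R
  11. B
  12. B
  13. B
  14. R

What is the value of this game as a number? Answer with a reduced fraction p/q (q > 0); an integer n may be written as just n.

-5027/4096

Build val(s[:k]) for k = 1..14, string s = R R B B B R R R B R B B B R.
val_1 [R]  L=[∅]  R=[0]  — -1
val_2 [RR]  L=[∅]  R=[-1 0]  — -2
val_3 [RRB]  L=[-2]  R=[-1 0]  — -3/2
val_4 [RRBB]  L=[-2 -3/2]  R=[-1 0]  — -5/4
val_5 [RRBBB]  L=[-2 -3/2 -5/4]  R=[-1 0]  — -9/8
val_6 [RRBBBR]  L=[-2 -3/2 -5/4]  R=[-9/8 -1 0]  — -19/16
val_7 [RRBBBRR]  L=[-2 -3/2 -5/4]  R=[-19/16 -9/8 -1 0]  — -39/32
val_8 [RRBBBRRR]  L=[-2 -3/2 -5/4]  R=[-39/32 -19/16 -9/8 -1 0]  — -79/64
val_9 [RRBBBRRRB]  L=[-2 -3/2 -5/4 -79/64]  R=[-39/32 -19/16 -9/8 -1 0]  — -157/128
val_10 [RRBBBRRRBR]  L=[-2 -3/2 -5/4 -79/64]  R=[-157/128 -39/32 -19/16 -9/8 -1 0]  — -315/256
val_11 [RRBBBRRRBRB]  L=[-2 -3/2 -5/4 -79/64 -315/256]  R=[-157/128 -39/32 -19/16 -9/8 -1 0]  — -629/512
val_12 [RRBBBRRRBRBB]  L=[-2 -3/2 -5/4 -79/64 -315/256 -629/512]  R=[-157/128 -39/32 -19/16 -9/8 -1 0]  — -1257/1024
val_13 [RRBBBRRRBRBBB]  L=[-2 -3/2 -5/4 -79/64 -315/256 -629/512 -1257/1024]  R=[-157/128 -39/32 -19/16 -9/8 -1 0]  — -2513/2048
val_14 [RRBBBRRRBRBBBR]  L=[-2 -3/2 -5/4 -79/64 -315/256 -629/512 -1257/1024]  R=[-2513/2048 -157/128 -39/32 -19/16 -9/8 -1 0]  — -5027/4096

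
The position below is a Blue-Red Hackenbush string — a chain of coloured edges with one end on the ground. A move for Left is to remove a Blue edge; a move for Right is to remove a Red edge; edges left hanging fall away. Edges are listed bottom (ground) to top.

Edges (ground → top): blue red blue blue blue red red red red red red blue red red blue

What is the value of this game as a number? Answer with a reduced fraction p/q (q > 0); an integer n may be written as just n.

Prefix values for blue red blue blue blue red red red red red red blue red red blue via {L|R} + simplicity:
G(b) = { 0 | · } so 1
G(br) = { 0 | 1 } so 1/2
G(brb) = { 0,1/2 | 1 } so 3/4
G(brbb) = { 0,1/2,3/4 | 1 } so 7/8
G(brbbb) = { 0,1/2,3/4,7/8 | 1 } so 15/16
G(brbbbr) = { 0,1/2,3/4,7/8 | 15/16,1 } so 29/32
G(brbbbrr) = { 0,1/2,3/4,7/8 | 29/32,15/16,1 } so 57/64
G(brbbbrrr) = { 0,1/2,3/4,7/8 | 57/64,29/32,15/16,1 } so 113/128
G(brbbbrrrr) = { 0,1/2,3/4,7/8 | 113/128,57/64,29/32,15/16,1 } so 225/256
G(brbbbrrrrr) = { 0,1/2,3/4,7/8 | 225/256,113/128,57/64,29/32,15/16,1 } so 449/512
G(brbbbrrrrrr) = { 0,1/2,3/4,7/8 | 449/512,225/256,113/128,57/64,29/32,15/16,1 } so 897/1024
G(brbbbrrrrrrb) = { 0,1/2,3/4,7/8,897/1024 | 449/512,225/256,113/128,57/64,29/32,15/16,1 } so 1795/2048
G(brbbbrrrrrrbr) = { 0,1/2,3/4,7/8,897/1024 | 1795/2048,449/512,225/256,113/128,57/64,29/32,15/16,1 } so 3589/4096
G(brbbbrrrrrrbrr) = { 0,1/2,3/4,7/8,897/1024 | 3589/4096,1795/2048,449/512,225/256,113/128,57/64,29/32,15/16,1 } so 7177/8192
G(brbbbrrrrrrbrrb) = { 0,1/2,3/4,7/8,897/1024,7177/8192 | 3589/4096,1795/2048,449/512,225/256,113/128,57/64,29/32,15/16,1 } so 14355/16384

14355/16384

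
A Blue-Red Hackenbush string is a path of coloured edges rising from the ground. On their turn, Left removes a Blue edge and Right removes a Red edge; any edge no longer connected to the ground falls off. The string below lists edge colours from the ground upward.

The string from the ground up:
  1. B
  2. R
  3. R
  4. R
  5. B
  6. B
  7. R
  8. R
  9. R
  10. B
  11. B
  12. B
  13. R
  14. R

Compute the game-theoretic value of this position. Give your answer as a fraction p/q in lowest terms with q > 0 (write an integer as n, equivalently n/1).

1593/8192

edge 1 of 14 (B): { 0 |  } → 1
edge 2 of 14 (R): { 0 | 1 } → 1/2
edge 3 of 14 (R): { 0 | 1/2 1 } → 1/4
edge 4 of 14 (R): { 0 | 1/4 1/2 1 } → 1/8
edge 5 of 14 (B): { 0 1/8 | 1/4 1/2 1 } → 3/16
edge 6 of 14 (B): { 0 1/8 3/16 | 1/4 1/2 1 } → 7/32
edge 7 of 14 (R): { 0 1/8 3/16 | 7/32 1/4 1/2 1 } → 13/64
edge 8 of 14 (R): { 0 1/8 3/16 | 13/64 7/32 1/4 1/2 1 } → 25/128
edge 9 of 14 (R): { 0 1/8 3/16 | 25/128 13/64 7/32 1/4 1/2 1 } → 49/256
edge 10 of 14 (B): { 0 1/8 3/16 49/256 | 25/128 13/64 7/32 1/4 1/2 1 } → 99/512
edge 11 of 14 (B): { 0 1/8 3/16 49/256 99/512 | 25/128 13/64 7/32 1/4 1/2 1 } → 199/1024
edge 12 of 14 (B): { 0 1/8 3/16 49/256 99/512 199/1024 | 25/128 13/64 7/32 1/4 1/2 1 } → 399/2048
edge 13 of 14 (R): { 0 1/8 3/16 49/256 99/512 199/1024 | 399/2048 25/128 13/64 7/32 1/4 1/2 1 } → 797/4096
edge 14 of 14 (R): { 0 1/8 3/16 49/256 99/512 199/1024 | 797/4096 399/2048 25/128 13/64 7/32 1/4 1/2 1 } → 1593/8192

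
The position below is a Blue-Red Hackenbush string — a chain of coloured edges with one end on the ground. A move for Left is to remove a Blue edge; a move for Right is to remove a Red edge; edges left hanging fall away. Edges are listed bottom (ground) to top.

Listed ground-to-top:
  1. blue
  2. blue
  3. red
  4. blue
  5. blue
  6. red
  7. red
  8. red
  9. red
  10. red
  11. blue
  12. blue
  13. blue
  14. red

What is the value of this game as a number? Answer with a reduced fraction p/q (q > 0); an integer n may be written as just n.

7197/4096

Prefix values for blue blue red blue blue red red red red red blue blue blue red via {L|R} + simplicity:
v(b) = { 0 | (no moves) } = 1
v(bb) = { 0; 1 | (no moves) } = 2
v(bbr) = { 0; 1 | 2 } = 3/2
v(bbrb) = { 0; 1; 3/2 | 2 } = 7/4
v(bbrbb) = { 0; 1; 3/2; 7/4 | 2 } = 15/8
v(bbrbbr) = { 0; 1; 3/2; 7/4 | 15/8; 2 } = 29/16
v(bbrbbrr) = { 0; 1; 3/2; 7/4 | 29/16; 15/8; 2 } = 57/32
v(bbrbbrrr) = { 0; 1; 3/2; 7/4 | 57/32; 29/16; 15/8; 2 } = 113/64
v(bbrbbrrrr) = { 0; 1; 3/2; 7/4 | 113/64; 57/32; 29/16; 15/8; 2 } = 225/128
v(bbrbbrrrrr) = { 0; 1; 3/2; 7/4 | 225/128; 113/64; 57/32; 29/16; 15/8; 2 } = 449/256
v(bbrbbrrrrrb) = { 0; 1; 3/2; 7/4; 449/256 | 225/128; 113/64; 57/32; 29/16; 15/8; 2 } = 899/512
v(bbrbbrrrrrbb) = { 0; 1; 3/2; 7/4; 449/256; 899/512 | 225/128; 113/64; 57/32; 29/16; 15/8; 2 } = 1799/1024
v(bbrbbrrrrrbbb) = { 0; 1; 3/2; 7/4; 449/256; 899/512; 1799/1024 | 225/128; 113/64; 57/32; 29/16; 15/8; 2 } = 3599/2048
v(bbrbbrrrrrbbbr) = { 0; 1; 3/2; 7/4; 449/256; 899/512; 1799/1024 | 3599/2048; 225/128; 113/64; 57/32; 29/16; 15/8; 2 } = 7197/4096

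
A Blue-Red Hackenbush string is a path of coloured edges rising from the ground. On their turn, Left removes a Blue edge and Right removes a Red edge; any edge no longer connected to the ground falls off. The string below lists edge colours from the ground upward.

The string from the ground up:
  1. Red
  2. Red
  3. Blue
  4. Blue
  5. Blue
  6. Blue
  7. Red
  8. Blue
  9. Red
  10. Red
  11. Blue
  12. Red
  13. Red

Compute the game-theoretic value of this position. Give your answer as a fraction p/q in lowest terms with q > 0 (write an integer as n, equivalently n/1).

-2231/2048

Recurse on prefixes of the 13-edge string Red Red Blue Blue Blue Blue Red Blue Red Red Blue Red Red:
step 1: add Red to get R; options L={ none } R={ 0 } — -1
step 2: add Red to get RR; options L={ none } R={ -1; 0 } — -2
step 3: add Blue to get RRB; options L={ -2 } R={ -1; 0 } — -3/2
step 4: add Blue to get RRBB; options L={ -2; -3/2 } R={ -1; 0 } — -5/4
step 5: add Blue to get RRBBB; options L={ -2; -3/2; -5/4 } R={ -1; 0 } — -9/8
step 6: add Blue to get RRBBBB; options L={ -2; -3/2; -5/4; -9/8 } R={ -1; 0 } — -17/16
step 7: add Red to get RRBBBBR; options L={ -2; -3/2; -5/4; -9/8 } R={ -17/16; -1; 0 } — -35/32
step 8: add Blue to get RRBBBBRB; options L={ -2; -3/2; -5/4; -9/8; -35/32 } R={ -17/16; -1; 0 } — -69/64
step 9: add Red to get RRBBBBRBR; options L={ -2; -3/2; -5/4; -9/8; -35/32 } R={ -69/64; -17/16; -1; 0 } — -139/128
step 10: add Red to get RRBBBBRBRR; options L={ -2; -3/2; -5/4; -9/8; -35/32 } R={ -139/128; -69/64; -17/16; -1; 0 } — -279/256
step 11: add Blue to get RRBBBBRBRRB; options L={ -2; -3/2; -5/4; -9/8; -35/32; -279/256 } R={ -139/128; -69/64; -17/16; -1; 0 } — -557/512
step 12: add Red to get RRBBBBRBRRBR; options L={ -2; -3/2; -5/4; -9/8; -35/32; -279/256 } R={ -557/512; -139/128; -69/64; -17/16; -1; 0 } — -1115/1024
step 13: add Red to get RRBBBBRBRRBRR; options L={ -2; -3/2; -5/4; -9/8; -35/32; -279/256 } R={ -1115/1024; -557/512; -139/128; -69/64; -17/16; -1; 0 } — -2231/2048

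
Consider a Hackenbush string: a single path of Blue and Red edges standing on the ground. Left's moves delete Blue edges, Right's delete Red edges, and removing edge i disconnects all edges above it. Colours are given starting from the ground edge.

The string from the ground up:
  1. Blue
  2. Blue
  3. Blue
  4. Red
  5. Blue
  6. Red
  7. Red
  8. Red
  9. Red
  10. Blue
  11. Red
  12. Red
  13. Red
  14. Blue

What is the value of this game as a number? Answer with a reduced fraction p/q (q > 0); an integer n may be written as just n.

5155/2048

B: Left { 0 }, Right {  } -> simplest 1
BB: Left { 0 1 }, Right {  } -> simplest 2
BBB: Left { 0 1 2 }, Right {  } -> simplest 3
BBBR: Left { 0 1 2 }, Right { 3 } -> simplest 5/2
BBBRB: Left { 0 1 2 5/2 }, Right { 3 } -> simplest 11/4
BBBRBR: Left { 0 1 2 5/2 }, Right { 11/4 3 } -> simplest 21/8
BBBRBRR: Left { 0 1 2 5/2 }, Right { 21/8 11/4 3 } -> simplest 41/16
BBBRBRRR: Left { 0 1 2 5/2 }, Right { 41/16 21/8 11/4 3 } -> simplest 81/32
BBBRBRRRR: Left { 0 1 2 5/2 }, Right { 81/32 41/16 21/8 11/4 3 } -> simplest 161/64
BBBRBRRRRB: Left { 0 1 2 5/2 161/64 }, Right { 81/32 41/16 21/8 11/4 3 } -> simplest 323/128
BBBRBRRRRBR: Left { 0 1 2 5/2 161/64 }, Right { 323/128 81/32 41/16 21/8 11/4 3 } -> simplest 645/256
BBBRBRRRRBRR: Left { 0 1 2 5/2 161/64 }, Right { 645/256 323/128 81/32 41/16 21/8 11/4 3 } -> simplest 1289/512
BBBRBRRRRBRRR: Left { 0 1 2 5/2 161/64 }, Right { 1289/512 645/256 323/128 81/32 41/16 21/8 11/4 3 } -> simplest 2577/1024
BBBRBRRRRBRRRB: Left { 0 1 2 5/2 161/64 2577/1024 }, Right { 1289/512 645/256 323/128 81/32 41/16 21/8 11/4 3 } -> simplest 5155/2048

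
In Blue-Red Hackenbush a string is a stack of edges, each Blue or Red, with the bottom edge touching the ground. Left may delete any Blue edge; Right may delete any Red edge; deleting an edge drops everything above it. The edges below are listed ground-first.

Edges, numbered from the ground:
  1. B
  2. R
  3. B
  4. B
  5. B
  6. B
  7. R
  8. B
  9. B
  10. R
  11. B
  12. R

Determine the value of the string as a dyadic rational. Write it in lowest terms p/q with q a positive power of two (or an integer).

Prefix values for B R B B B B R B B R B R via {L|R} + simplicity:
G_1 [B]  L=[0]  R=[(no moves)]  — 1
G_2 [BR]  L=[0]  R=[1]  — 1/2
G_3 [BRB]  L=[0, 1/2]  R=[1]  — 3/4
G_4 [BRBB]  L=[0, 1/2, 3/4]  R=[1]  — 7/8
G_5 [BRBBB]  L=[0, 1/2, 3/4, 7/8]  R=[1]  — 15/16
G_6 [BRBBBB]  L=[0, 1/2, 3/4, 7/8, 15/16]  R=[1]  — 31/32
G_7 [BRBBBBR]  L=[0, 1/2, 3/4, 7/8, 15/16]  R=[31/32, 1]  — 61/64
G_8 [BRBBBBRB]  L=[0, 1/2, 3/4, 7/8, 15/16, 61/64]  R=[31/32, 1]  — 123/128
G_9 [BRBBBBRBB]  L=[0, 1/2, 3/4, 7/8, 15/16, 61/64, 123/128]  R=[31/32, 1]  — 247/256
G_10 [BRBBBBRBBR]  L=[0, 1/2, 3/4, 7/8, 15/16, 61/64, 123/128]  R=[247/256, 31/32, 1]  — 493/512
G_11 [BRBBBBRBBRB]  L=[0, 1/2, 3/4, 7/8, 15/16, 61/64, 123/128, 493/512]  R=[247/256, 31/32, 1]  — 987/1024
G_12 [BRBBBBRBBRBR]  L=[0, 1/2, 3/4, 7/8, 15/16, 61/64, 123/128, 493/512]  R=[987/1024, 247/256, 31/32, 1]  — 1973/2048

1973/2048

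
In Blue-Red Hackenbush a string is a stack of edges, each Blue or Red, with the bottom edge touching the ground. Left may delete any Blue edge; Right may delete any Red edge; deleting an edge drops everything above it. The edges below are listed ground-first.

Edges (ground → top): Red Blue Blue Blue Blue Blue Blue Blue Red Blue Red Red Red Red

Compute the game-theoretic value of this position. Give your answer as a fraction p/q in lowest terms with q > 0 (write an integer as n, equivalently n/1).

R: Left { (no moves) }, Right { 0 } gives simplest -1
RB: Left { -1 }, Right { 0 } gives simplest -1/2
RBB: Left { -1,-1/2 }, Right { 0 } gives simplest -1/4
RBBB: Left { -1,-1/2,-1/4 }, Right { 0 } gives simplest -1/8
RBBBB: Left { -1,-1/2,-1/4,-1/8 }, Right { 0 } gives simplest -1/16
RBBBBB: Left { -1,-1/2,-1/4,-1/8,-1/16 }, Right { 0 } gives simplest -1/32
RBBBBBB: Left { -1,-1/2,-1/4,-1/8,-1/16,-1/32 }, Right { 0 } gives simplest -1/64
RBBBBBBB: Left { -1,-1/2,-1/4,-1/8,-1/16,-1/32,-1/64 }, Right { 0 } gives simplest -1/128
RBBBBBBBR: Left { -1,-1/2,-1/4,-1/8,-1/16,-1/32,-1/64 }, Right { -1/128,0 } gives simplest -3/256
RBBBBBBBRB: Left { -1,-1/2,-1/4,-1/8,-1/16,-1/32,-1/64,-3/256 }, Right { -1/128,0 } gives simplest -5/512
RBBBBBBBRBR: Left { -1,-1/2,-1/4,-1/8,-1/16,-1/32,-1/64,-3/256 }, Right { -5/512,-1/128,0 } gives simplest -11/1024
RBBBBBBBRBRR: Left { -1,-1/2,-1/4,-1/8,-1/16,-1/32,-1/64,-3/256 }, Right { -11/1024,-5/512,-1/128,0 } gives simplest -23/2048
RBBBBBBBRBRRR: Left { -1,-1/2,-1/4,-1/8,-1/16,-1/32,-1/64,-3/256 }, Right { -23/2048,-11/1024,-5/512,-1/128,0 } gives simplest -47/4096
RBBBBBBBRBRRRR: Left { -1,-1/2,-1/4,-1/8,-1/16,-1/32,-1/64,-3/256 }, Right { -47/4096,-23/2048,-11/1024,-5/512,-1/128,0 } gives simplest -95/8192

-95/8192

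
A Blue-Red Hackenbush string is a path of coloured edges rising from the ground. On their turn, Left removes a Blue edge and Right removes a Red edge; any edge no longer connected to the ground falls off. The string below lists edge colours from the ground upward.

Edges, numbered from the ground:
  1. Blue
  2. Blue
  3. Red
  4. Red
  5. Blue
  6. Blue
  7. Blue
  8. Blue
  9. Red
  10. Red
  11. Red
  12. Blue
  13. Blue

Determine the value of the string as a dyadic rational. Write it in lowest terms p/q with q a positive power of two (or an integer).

Recurse on prefixes of the 13-edge string Blue Blue Red Red Blue Blue Blue Blue Red Red Red Blue Blue:
g(B) = { 0 | · } gives 1
g(BB) = { 0; 1 | · } gives 2
g(BBR) = { 0; 1 | 2 } gives 3/2
g(BBRR) = { 0; 1 | 3/2; 2 } gives 5/4
g(BBRRB) = { 0; 1; 5/4 | 3/2; 2 } gives 11/8
g(BBRRBB) = { 0; 1; 5/4; 11/8 | 3/2; 2 } gives 23/16
g(BBRRBBB) = { 0; 1; 5/4; 11/8; 23/16 | 3/2; 2 } gives 47/32
g(BBRRBBBB) = { 0; 1; 5/4; 11/8; 23/16; 47/32 | 3/2; 2 } gives 95/64
g(BBRRBBBBR) = { 0; 1; 5/4; 11/8; 23/16; 47/32 | 95/64; 3/2; 2 } gives 189/128
g(BBRRBBBBRR) = { 0; 1; 5/4; 11/8; 23/16; 47/32 | 189/128; 95/64; 3/2; 2 } gives 377/256
g(BBRRBBBBRRR) = { 0; 1; 5/4; 11/8; 23/16; 47/32 | 377/256; 189/128; 95/64; 3/2; 2 } gives 753/512
g(BBRRBBBBRRRB) = { 0; 1; 5/4; 11/8; 23/16; 47/32; 753/512 | 377/256; 189/128; 95/64; 3/2; 2 } gives 1507/1024
g(BBRRBBBBRRRBB) = { 0; 1; 5/4; 11/8; 23/16; 47/32; 753/512; 1507/1024 | 377/256; 189/128; 95/64; 3/2; 2 } gives 3015/2048

3015/2048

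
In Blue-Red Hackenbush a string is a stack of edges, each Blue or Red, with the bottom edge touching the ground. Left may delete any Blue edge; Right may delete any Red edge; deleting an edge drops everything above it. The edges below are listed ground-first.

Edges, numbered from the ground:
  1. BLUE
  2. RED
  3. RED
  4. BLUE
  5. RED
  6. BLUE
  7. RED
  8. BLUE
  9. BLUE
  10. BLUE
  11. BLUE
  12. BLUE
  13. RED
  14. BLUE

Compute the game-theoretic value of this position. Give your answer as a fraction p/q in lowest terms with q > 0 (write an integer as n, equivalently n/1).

step 1: add BLUE to get B; options L={ 0 } R={ — } — 1
step 2: add RED to get BR; options L={ 0 } R={ 1 } — 1/2
step 3: add RED to get BRR; options L={ 0 } R={ 1/2,1 } — 1/4
step 4: add BLUE to get BRRB; options L={ 0,1/4 } R={ 1/2,1 } — 3/8
step 5: add RED to get BRRBR; options L={ 0,1/4 } R={ 3/8,1/2,1 } — 5/16
step 6: add BLUE to get BRRBRB; options L={ 0,1/4,5/16 } R={ 3/8,1/2,1 } — 11/32
step 7: add RED to get BRRBRBR; options L={ 0,1/4,5/16 } R={ 11/32,3/8,1/2,1 } — 21/64
step 8: add BLUE to get BRRBRBRB; options L={ 0,1/4,5/16,21/64 } R={ 11/32,3/8,1/2,1 } — 43/128
step 9: add BLUE to get BRRBRBRBB; options L={ 0,1/4,5/16,21/64,43/128 } R={ 11/32,3/8,1/2,1 } — 87/256
step 10: add BLUE to get BRRBRBRBBB; options L={ 0,1/4,5/16,21/64,43/128,87/256 } R={ 11/32,3/8,1/2,1 } — 175/512
step 11: add BLUE to get BRRBRBRBBBB; options L={ 0,1/4,5/16,21/64,43/128,87/256,175/512 } R={ 11/32,3/8,1/2,1 } — 351/1024
step 12: add BLUE to get BRRBRBRBBBBB; options L={ 0,1/4,5/16,21/64,43/128,87/256,175/512,351/1024 } R={ 11/32,3/8,1/2,1 } — 703/2048
step 13: add RED to get BRRBRBRBBBBBR; options L={ 0,1/4,5/16,21/64,43/128,87/256,175/512,351/1024 } R={ 703/2048,11/32,3/8,1/2,1 } — 1405/4096
step 14: add BLUE to get BRRBRBRBBBBBRB; options L={ 0,1/4,5/16,21/64,43/128,87/256,175/512,351/1024,1405/4096 } R={ 703/2048,11/32,3/8,1/2,1 } — 2811/8192

2811/8192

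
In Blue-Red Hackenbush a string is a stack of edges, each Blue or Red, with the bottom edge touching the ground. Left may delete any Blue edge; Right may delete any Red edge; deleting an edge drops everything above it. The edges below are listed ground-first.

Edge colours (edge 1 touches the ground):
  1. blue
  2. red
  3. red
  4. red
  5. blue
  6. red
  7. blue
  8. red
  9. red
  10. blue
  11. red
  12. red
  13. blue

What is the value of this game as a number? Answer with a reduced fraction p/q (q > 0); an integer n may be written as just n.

659/4096

Prefix values for blue red red red blue red blue red red blue red red blue via {L|R} + simplicity:
value_1 [b]  L=[0]  R=[∅]  so 1
value_2 [br]  L=[0]  R=[1]  so 1/2
value_3 [brr]  L=[0]  R=[1/2, 1]  so 1/4
value_4 [brrr]  L=[0]  R=[1/4, 1/2, 1]  so 1/8
value_5 [brrrb]  L=[0, 1/8]  R=[1/4, 1/2, 1]  so 3/16
value_6 [brrrbr]  L=[0, 1/8]  R=[3/16, 1/4, 1/2, 1]  so 5/32
value_7 [brrrbrb]  L=[0, 1/8, 5/32]  R=[3/16, 1/4, 1/2, 1]  so 11/64
value_8 [brrrbrbr]  L=[0, 1/8, 5/32]  R=[11/64, 3/16, 1/4, 1/2, 1]  so 21/128
value_9 [brrrbrbrr]  L=[0, 1/8, 5/32]  R=[21/128, 11/64, 3/16, 1/4, 1/2, 1]  so 41/256
value_10 [brrrbrbrrb]  L=[0, 1/8, 5/32, 41/256]  R=[21/128, 11/64, 3/16, 1/4, 1/2, 1]  so 83/512
value_11 [brrrbrbrrbr]  L=[0, 1/8, 5/32, 41/256]  R=[83/512, 21/128, 11/64, 3/16, 1/4, 1/2, 1]  so 165/1024
value_12 [brrrbrbrrbrr]  L=[0, 1/8, 5/32, 41/256]  R=[165/1024, 83/512, 21/128, 11/64, 3/16, 1/4, 1/2, 1]  so 329/2048
value_13 [brrrbrbrrbrrb]  L=[0, 1/8, 5/32, 41/256, 329/2048]  R=[165/1024, 83/512, 21/128, 11/64, 3/16, 1/4, 1/2, 1]  so 659/4096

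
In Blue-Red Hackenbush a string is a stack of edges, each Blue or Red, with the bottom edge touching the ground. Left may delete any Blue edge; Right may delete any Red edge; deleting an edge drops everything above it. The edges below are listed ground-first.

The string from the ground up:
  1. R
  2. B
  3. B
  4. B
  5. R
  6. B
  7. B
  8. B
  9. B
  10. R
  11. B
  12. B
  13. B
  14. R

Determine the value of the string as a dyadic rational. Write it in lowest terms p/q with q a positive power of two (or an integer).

step 1: add R to get R; options L={ — } R={ 0 } gives -1
step 2: add B to get RB; options L={ -1 } R={ 0 } gives -1/2
step 3: add B to get RBB; options L={ -1,-1/2 } R={ 0 } gives -1/4
step 4: add B to get RBBB; options L={ -1,-1/2,-1/4 } R={ 0 } gives -1/8
step 5: add R to get RBBBR; options L={ -1,-1/2,-1/4 } R={ -1/8,0 } gives -3/16
step 6: add B to get RBBBRB; options L={ -1,-1/2,-1/4,-3/16 } R={ -1/8,0 } gives -5/32
step 7: add B to get RBBBRBB; options L={ -1,-1/2,-1/4,-3/16,-5/32 } R={ -1/8,0 } gives -9/64
step 8: add B to get RBBBRBBB; options L={ -1,-1/2,-1/4,-3/16,-5/32,-9/64 } R={ -1/8,0 } gives -17/128
step 9: add B to get RBBBRBBBB; options L={ -1,-1/2,-1/4,-3/16,-5/32,-9/64,-17/128 } R={ -1/8,0 } gives -33/256
step 10: add R to get RBBBRBBBBR; options L={ -1,-1/2,-1/4,-3/16,-5/32,-9/64,-17/128 } R={ -33/256,-1/8,0 } gives -67/512
step 11: add B to get RBBBRBBBBRB; options L={ -1,-1/2,-1/4,-3/16,-5/32,-9/64,-17/128,-67/512 } R={ -33/256,-1/8,0 } gives -133/1024
step 12: add B to get RBBBRBBBBRBB; options L={ -1,-1/2,-1/4,-3/16,-5/32,-9/64,-17/128,-67/512,-133/1024 } R={ -33/256,-1/8,0 } gives -265/2048
step 13: add B to get RBBBRBBBBRBBB; options L={ -1,-1/2,-1/4,-3/16,-5/32,-9/64,-17/128,-67/512,-133/1024,-265/2048 } R={ -33/256,-1/8,0 } gives -529/4096
step 14: add R to get RBBBRBBBBRBBBR; options L={ -1,-1/2,-1/4,-3/16,-5/32,-9/64,-17/128,-67/512,-133/1024,-265/2048 } R={ -529/4096,-33/256,-1/8,0 } gives -1059/8192

-1059/8192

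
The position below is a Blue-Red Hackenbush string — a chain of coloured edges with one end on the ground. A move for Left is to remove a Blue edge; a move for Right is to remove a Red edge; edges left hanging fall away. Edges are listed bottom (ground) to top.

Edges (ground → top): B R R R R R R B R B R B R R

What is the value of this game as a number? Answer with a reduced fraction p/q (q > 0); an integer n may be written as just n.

169/8192

1 of 14 · B · max L 0 · min R +∞ ⇒ 1
2 of 14 · BR · max L 0 · min R 1 ⇒ 1/2
3 of 14 · BRR · max L 0 · min R 1/2 ⇒ 1/4
4 of 14 · BRRR · max L 0 · min R 1/4 ⇒ 1/8
5 of 14 · BRRRR · max L 0 · min R 1/8 ⇒ 1/16
6 of 14 · BRRRRR · max L 0 · min R 1/16 ⇒ 1/32
7 of 14 · BRRRRRR · max L 0 · min R 1/32 ⇒ 1/64
8 of 14 · BRRRRRRB · max L 1/64 · min R 1/32 ⇒ 3/128
9 of 14 · BRRRRRRBR · max L 1/64 · min R 3/128 ⇒ 5/256
10 of 14 · BRRRRRRBRB · max L 5/256 · min R 3/128 ⇒ 11/512
11 of 14 · BRRRRRRBRBR · max L 5/256 · min R 11/512 ⇒ 21/1024
12 of 14 · BRRRRRRBRBRB · max L 21/1024 · min R 11/512 ⇒ 43/2048
13 of 14 · BRRRRRRBRBRBR · max L 21/1024 · min R 43/2048 ⇒ 85/4096
14 of 14 · BRRRRRRBRBRBRR · max L 21/1024 · min R 85/4096 ⇒ 169/8192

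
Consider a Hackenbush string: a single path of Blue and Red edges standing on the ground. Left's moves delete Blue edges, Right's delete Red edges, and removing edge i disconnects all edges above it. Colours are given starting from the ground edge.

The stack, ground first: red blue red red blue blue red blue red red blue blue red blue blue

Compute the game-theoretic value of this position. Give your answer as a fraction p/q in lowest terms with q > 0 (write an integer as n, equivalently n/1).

-13001/16384

r: Left { (no moves) }, Right { 0 } => simplest -1
rb: Left { -1 }, Right { 0 } => simplest -1/2
rbr: Left { -1 }, Right { -1/2,0 } => simplest -3/4
rbrr: Left { -1 }, Right { -3/4,-1/2,0 } => simplest -7/8
rbrrb: Left { -1,-7/8 }, Right { -3/4,-1/2,0 } => simplest -13/16
rbrrbb: Left { -1,-7/8,-13/16 }, Right { -3/4,-1/2,0 } => simplest -25/32
rbrrbbr: Left { -1,-7/8,-13/16 }, Right { -25/32,-3/4,-1/2,0 } => simplest -51/64
rbrrbbrb: Left { -1,-7/8,-13/16,-51/64 }, Right { -25/32,-3/4,-1/2,0 } => simplest -101/128
rbrrbbrbr: Left { -1,-7/8,-13/16,-51/64 }, Right { -101/128,-25/32,-3/4,-1/2,0 } => simplest -203/256
rbrrbbrbrr: Left { -1,-7/8,-13/16,-51/64 }, Right { -203/256,-101/128,-25/32,-3/4,-1/2,0 } => simplest -407/512
rbrrbbrbrrb: Left { -1,-7/8,-13/16,-51/64,-407/512 }, Right { -203/256,-101/128,-25/32,-3/4,-1/2,0 } => simplest -813/1024
rbrrbbrbrrbb: Left { -1,-7/8,-13/16,-51/64,-407/512,-813/1024 }, Right { -203/256,-101/128,-25/32,-3/4,-1/2,0 } => simplest -1625/2048
rbrrbbrbrrbbr: Left { -1,-7/8,-13/16,-51/64,-407/512,-813/1024 }, Right { -1625/2048,-203/256,-101/128,-25/32,-3/4,-1/2,0 } => simplest -3251/4096
rbrrbbrbrrbbrb: Left { -1,-7/8,-13/16,-51/64,-407/512,-813/1024,-3251/4096 }, Right { -1625/2048,-203/256,-101/128,-25/32,-3/4,-1/2,0 } => simplest -6501/8192
rbrrbbrbrrbbrbb: Left { -1,-7/8,-13/16,-51/64,-407/512,-813/1024,-3251/4096,-6501/8192 }, Right { -1625/2048,-203/256,-101/128,-25/32,-3/4,-1/2,0 } => simplest -13001/16384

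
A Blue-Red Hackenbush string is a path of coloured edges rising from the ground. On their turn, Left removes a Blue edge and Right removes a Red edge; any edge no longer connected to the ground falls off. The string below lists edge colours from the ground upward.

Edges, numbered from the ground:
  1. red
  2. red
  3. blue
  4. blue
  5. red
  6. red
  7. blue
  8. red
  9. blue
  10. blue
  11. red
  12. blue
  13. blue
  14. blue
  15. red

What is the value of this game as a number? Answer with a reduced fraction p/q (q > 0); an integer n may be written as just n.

Build g(s[:k]) for k = 1..15, string s = red red blue blue red red blue red blue blue red blue blue blue red.
step 1: add red to get r; options L={ none } R={ 0 } — -1
step 2: add red to get rr; options L={ none } R={ -1,0 } — -2
step 3: add blue to get rrb; options L={ -2 } R={ -1,0 } — -3/2
step 4: add blue to get rrbb; options L={ -2,-3/2 } R={ -1,0 } — -5/4
step 5: add red to get rrbbr; options L={ -2,-3/2 } R={ -5/4,-1,0 } — -11/8
step 6: add red to get rrbbrr; options L={ -2,-3/2 } R={ -11/8,-5/4,-1,0 } — -23/16
step 7: add blue to get rrbbrrb; options L={ -2,-3/2,-23/16 } R={ -11/8,-5/4,-1,0 } — -45/32
step 8: add red to get rrbbrrbr; options L={ -2,-3/2,-23/16 } R={ -45/32,-11/8,-5/4,-1,0 } — -91/64
step 9: add blue to get rrbbrrbrb; options L={ -2,-3/2,-23/16,-91/64 } R={ -45/32,-11/8,-5/4,-1,0 } — -181/128
step 10: add blue to get rrbbrrbrbb; options L={ -2,-3/2,-23/16,-91/64,-181/128 } R={ -45/32,-11/8,-5/4,-1,0 } — -361/256
step 11: add red to get rrbbrrbrbbr; options L={ -2,-3/2,-23/16,-91/64,-181/128 } R={ -361/256,-45/32,-11/8,-5/4,-1,0 } — -723/512
step 12: add blue to get rrbbrrbrbbrb; options L={ -2,-3/2,-23/16,-91/64,-181/128,-723/512 } R={ -361/256,-45/32,-11/8,-5/4,-1,0 } — -1445/1024
step 13: add blue to get rrbbrrbrbbrbb; options L={ -2,-3/2,-23/16,-91/64,-181/128,-723/512,-1445/1024 } R={ -361/256,-45/32,-11/8,-5/4,-1,0 } — -2889/2048
step 14: add blue to get rrbbrrbrbbrbbb; options L={ -2,-3/2,-23/16,-91/64,-181/128,-723/512,-1445/1024,-2889/2048 } R={ -361/256,-45/32,-11/8,-5/4,-1,0 } — -5777/4096
step 15: add red to get rrbbrrbrbbrbbbr; options L={ -2,-3/2,-23/16,-91/64,-181/128,-723/512,-1445/1024,-2889/2048 } R={ -5777/4096,-361/256,-45/32,-11/8,-5/4,-1,0 } — -11555/8192

-11555/8192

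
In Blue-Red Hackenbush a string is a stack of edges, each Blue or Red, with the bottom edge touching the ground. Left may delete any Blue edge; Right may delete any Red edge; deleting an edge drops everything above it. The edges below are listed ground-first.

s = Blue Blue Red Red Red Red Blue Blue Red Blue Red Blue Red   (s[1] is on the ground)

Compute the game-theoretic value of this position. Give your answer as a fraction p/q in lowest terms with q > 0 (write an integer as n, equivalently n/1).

val(B) = { 0 | · } ⇒ 1
val(BB) = { 0, 1 | · } ⇒ 2
val(BBR) = { 0, 1 | 2 } ⇒ 3/2
val(BBRR) = { 0, 1 | 3/2, 2 } ⇒ 5/4
val(BBRRR) = { 0, 1 | 5/4, 3/2, 2 } ⇒ 9/8
val(BBRRRR) = { 0, 1 | 9/8, 5/4, 3/2, 2 } ⇒ 17/16
val(BBRRRRB) = { 0, 1, 17/16 | 9/8, 5/4, 3/2, 2 } ⇒ 35/32
val(BBRRRRBB) = { 0, 1, 17/16, 35/32 | 9/8, 5/4, 3/2, 2 } ⇒ 71/64
val(BBRRRRBBR) = { 0, 1, 17/16, 35/32 | 71/64, 9/8, 5/4, 3/2, 2 } ⇒ 141/128
val(BBRRRRBBRB) = { 0, 1, 17/16, 35/32, 141/128 | 71/64, 9/8, 5/4, 3/2, 2 } ⇒ 283/256
val(BBRRRRBBRBR) = { 0, 1, 17/16, 35/32, 141/128 | 283/256, 71/64, 9/8, 5/4, 3/2, 2 } ⇒ 565/512
val(BBRRRRBBRBRB) = { 0, 1, 17/16, 35/32, 141/128, 565/512 | 283/256, 71/64, 9/8, 5/4, 3/2, 2 } ⇒ 1131/1024
val(BBRRRRBBRBRBR) = { 0, 1, 17/16, 35/32, 141/128, 565/512 | 1131/1024, 283/256, 71/64, 9/8, 5/4, 3/2, 2 } ⇒ 2261/2048

2261/2048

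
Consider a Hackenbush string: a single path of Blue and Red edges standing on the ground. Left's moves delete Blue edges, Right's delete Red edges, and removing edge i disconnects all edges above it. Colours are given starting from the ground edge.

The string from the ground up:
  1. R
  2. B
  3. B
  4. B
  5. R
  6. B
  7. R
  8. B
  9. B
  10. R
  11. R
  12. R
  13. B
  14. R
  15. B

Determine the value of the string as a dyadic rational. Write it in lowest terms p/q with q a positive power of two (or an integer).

-2677/16384

edge 1 of 15 (R): { · | 0 } gives -1
edge 2 of 15 (B): { -1 | 0 } gives -1/2
edge 3 of 15 (B): { -1, -1/2 | 0 } gives -1/4
edge 4 of 15 (B): { -1, -1/2, -1/4 | 0 } gives -1/8
edge 5 of 15 (R): { -1, -1/2, -1/4 | -1/8, 0 } gives -3/16
edge 6 of 15 (B): { -1, -1/2, -1/4, -3/16 | -1/8, 0 } gives -5/32
edge 7 of 15 (R): { -1, -1/2, -1/4, -3/16 | -5/32, -1/8, 0 } gives -11/64
edge 8 of 15 (B): { -1, -1/2, -1/4, -3/16, -11/64 | -5/32, -1/8, 0 } gives -21/128
edge 9 of 15 (B): { -1, -1/2, -1/4, -3/16, -11/64, -21/128 | -5/32, -1/8, 0 } gives -41/256
edge 10 of 15 (R): { -1, -1/2, -1/4, -3/16, -11/64, -21/128 | -41/256, -5/32, -1/8, 0 } gives -83/512
edge 11 of 15 (R): { -1, -1/2, -1/4, -3/16, -11/64, -21/128 | -83/512, -41/256, -5/32, -1/8, 0 } gives -167/1024
edge 12 of 15 (R): { -1, -1/2, -1/4, -3/16, -11/64, -21/128 | -167/1024, -83/512, -41/256, -5/32, -1/8, 0 } gives -335/2048
edge 13 of 15 (B): { -1, -1/2, -1/4, -3/16, -11/64, -21/128, -335/2048 | -167/1024, -83/512, -41/256, -5/32, -1/8, 0 } gives -669/4096
edge 14 of 15 (R): { -1, -1/2, -1/4, -3/16, -11/64, -21/128, -335/2048 | -669/4096, -167/1024, -83/512, -41/256, -5/32, -1/8, 0 } gives -1339/8192
edge 15 of 15 (B): { -1, -1/2, -1/4, -3/16, -11/64, -21/128, -335/2048, -1339/8192 | -669/4096, -167/1024, -83/512, -41/256, -5/32, -1/8, 0 } gives -2677/16384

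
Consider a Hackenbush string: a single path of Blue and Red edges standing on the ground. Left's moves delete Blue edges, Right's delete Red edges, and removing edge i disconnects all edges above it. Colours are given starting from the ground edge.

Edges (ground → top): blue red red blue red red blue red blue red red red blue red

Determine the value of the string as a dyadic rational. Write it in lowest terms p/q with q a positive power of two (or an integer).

edge 1 of 14 (blue): { 0 | — } => 1
edge 2 of 14 (red): { 0 | 1 } => 1/2
edge 3 of 14 (red): { 0 | 1/2; 1 } => 1/4
edge 4 of 14 (blue): { 0; 1/4 | 1/2; 1 } => 3/8
edge 5 of 14 (red): { 0; 1/4 | 3/8; 1/2; 1 } => 5/16
edge 6 of 14 (red): { 0; 1/4 | 5/16; 3/8; 1/2; 1 } => 9/32
edge 7 of 14 (blue): { 0; 1/4; 9/32 | 5/16; 3/8; 1/2; 1 } => 19/64
edge 8 of 14 (red): { 0; 1/4; 9/32 | 19/64; 5/16; 3/8; 1/2; 1 } => 37/128
edge 9 of 14 (blue): { 0; 1/4; 9/32; 37/128 | 19/64; 5/16; 3/8; 1/2; 1 } => 75/256
edge 10 of 14 (red): { 0; 1/4; 9/32; 37/128 | 75/256; 19/64; 5/16; 3/8; 1/2; 1 } => 149/512
edge 11 of 14 (red): { 0; 1/4; 9/32; 37/128 | 149/512; 75/256; 19/64; 5/16; 3/8; 1/2; 1 } => 297/1024
edge 12 of 14 (red): { 0; 1/4; 9/32; 37/128 | 297/1024; 149/512; 75/256; 19/64; 5/16; 3/8; 1/2; 1 } => 593/2048
edge 13 of 14 (blue): { 0; 1/4; 9/32; 37/128; 593/2048 | 297/1024; 149/512; 75/256; 19/64; 5/16; 3/8; 1/2; 1 } => 1187/4096
edge 14 of 14 (red): { 0; 1/4; 9/32; 37/128; 593/2048 | 1187/4096; 297/1024; 149/512; 75/256; 19/64; 5/16; 3/8; 1/2; 1 } => 2373/8192

2373/8192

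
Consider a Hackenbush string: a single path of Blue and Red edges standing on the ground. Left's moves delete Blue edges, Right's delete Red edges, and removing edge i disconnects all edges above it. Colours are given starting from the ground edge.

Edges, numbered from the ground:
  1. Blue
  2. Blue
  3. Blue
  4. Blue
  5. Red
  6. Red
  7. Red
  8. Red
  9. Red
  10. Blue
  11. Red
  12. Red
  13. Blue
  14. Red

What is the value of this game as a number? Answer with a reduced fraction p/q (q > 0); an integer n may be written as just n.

3109/1024

Recurse on prefixes of the 14-edge string Blue Blue Blue Blue Red Red Red Red Red Blue Red Red Blue Red:
B: Left { 0 }, Right { — } ⇒ simplest 1
BB: Left { 0 1 }, Right { — } ⇒ simplest 2
BBB: Left { 0 1 2 }, Right { — } ⇒ simplest 3
BBBB: Left { 0 1 2 3 }, Right { — } ⇒ simplest 4
BBBBR: Left { 0 1 2 3 }, Right { 4 } ⇒ simplest 7/2
BBBBRR: Left { 0 1 2 3 }, Right { 7/2 4 } ⇒ simplest 13/4
BBBBRRR: Left { 0 1 2 3 }, Right { 13/4 7/2 4 } ⇒ simplest 25/8
BBBBRRRR: Left { 0 1 2 3 }, Right { 25/8 13/4 7/2 4 } ⇒ simplest 49/16
BBBBRRRRR: Left { 0 1 2 3 }, Right { 49/16 25/8 13/4 7/2 4 } ⇒ simplest 97/32
BBBBRRRRRB: Left { 0 1 2 3 97/32 }, Right { 49/16 25/8 13/4 7/2 4 } ⇒ simplest 195/64
BBBBRRRRRBR: Left { 0 1 2 3 97/32 }, Right { 195/64 49/16 25/8 13/4 7/2 4 } ⇒ simplest 389/128
BBBBRRRRRBRR: Left { 0 1 2 3 97/32 }, Right { 389/128 195/64 49/16 25/8 13/4 7/2 4 } ⇒ simplest 777/256
BBBBRRRRRBRRB: Left { 0 1 2 3 97/32 777/256 }, Right { 389/128 195/64 49/16 25/8 13/4 7/2 4 } ⇒ simplest 1555/512
BBBBRRRRRBRRBR: Left { 0 1 2 3 97/32 777/256 }, Right { 1555/512 389/128 195/64 49/16 25/8 13/4 7/2 4 } ⇒ simplest 3109/1024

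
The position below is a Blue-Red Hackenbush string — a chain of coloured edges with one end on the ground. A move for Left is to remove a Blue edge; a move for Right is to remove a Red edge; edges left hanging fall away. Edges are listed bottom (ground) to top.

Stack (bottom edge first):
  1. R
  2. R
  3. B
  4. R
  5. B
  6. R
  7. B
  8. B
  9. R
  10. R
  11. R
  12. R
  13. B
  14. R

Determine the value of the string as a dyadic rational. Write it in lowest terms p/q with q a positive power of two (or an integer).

-6779/4096

Prefix values for R R B R B R B B R R R R B R via {L|R} + simplicity:
step 1: add R to get R; options L={ none } R={ 0 } = -1
step 2: add R to get RR; options L={ none } R={ -1, 0 } = -2
step 3: add B to get RRB; options L={ -2 } R={ -1, 0 } = -3/2
step 4: add R to get RRBR; options L={ -2 } R={ -3/2, -1, 0 } = -7/4
step 5: add B to get RRBRB; options L={ -2, -7/4 } R={ -3/2, -1, 0 } = -13/8
step 6: add R to get RRBRBR; options L={ -2, -7/4 } R={ -13/8, -3/2, -1, 0 } = -27/16
step 7: add B to get RRBRBRB; options L={ -2, -7/4, -27/16 } R={ -13/8, -3/2, -1, 0 } = -53/32
step 8: add B to get RRBRBRBB; options L={ -2, -7/4, -27/16, -53/32 } R={ -13/8, -3/2, -1, 0 } = -105/64
step 9: add R to get RRBRBRBBR; options L={ -2, -7/4, -27/16, -53/32 } R={ -105/64, -13/8, -3/2, -1, 0 } = -211/128
step 10: add R to get RRBRBRBBRR; options L={ -2, -7/4, -27/16, -53/32 } R={ -211/128, -105/64, -13/8, -3/2, -1, 0 } = -423/256
step 11: add R to get RRBRBRBBRRR; options L={ -2, -7/4, -27/16, -53/32 } R={ -423/256, -211/128, -105/64, -13/8, -3/2, -1, 0 } = -847/512
step 12: add R to get RRBRBRBBRRRR; options L={ -2, -7/4, -27/16, -53/32 } R={ -847/512, -423/256, -211/128, -105/64, -13/8, -3/2, -1, 0 } = -1695/1024
step 13: add B to get RRBRBRBBRRRRB; options L={ -2, -7/4, -27/16, -53/32, -1695/1024 } R={ -847/512, -423/256, -211/128, -105/64, -13/8, -3/2, -1, 0 } = -3389/2048
step 14: add R to get RRBRBRBBRRRRBR; options L={ -2, -7/4, -27/16, -53/32, -1695/1024 } R={ -3389/2048, -847/512, -423/256, -211/128, -105/64, -13/8, -3/2, -1, 0 } = -6779/4096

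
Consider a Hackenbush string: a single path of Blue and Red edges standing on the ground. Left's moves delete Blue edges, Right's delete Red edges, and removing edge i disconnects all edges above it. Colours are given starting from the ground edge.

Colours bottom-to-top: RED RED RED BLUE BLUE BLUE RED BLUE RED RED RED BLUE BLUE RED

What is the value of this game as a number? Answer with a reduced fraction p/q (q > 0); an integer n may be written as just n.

step 1: add RED to get R; options L={ none } R={ 0 } => -1
step 2: add RED to get RR; options L={ none } R={ -1; 0 } => -2
step 3: add RED to get RRR; options L={ none } R={ -2; -1; 0 } => -3
step 4: add BLUE to get RRRB; options L={ -3 } R={ -2; -1; 0 } => -5/2
step 5: add BLUE to get RRRBB; options L={ -3; -5/2 } R={ -2; -1; 0 } => -9/4
step 6: add BLUE to get RRRBBB; options L={ -3; -5/2; -9/4 } R={ -2; -1; 0 } => -17/8
step 7: add RED to get RRRBBBR; options L={ -3; -5/2; -9/4 } R={ -17/8; -2; -1; 0 } => -35/16
step 8: add BLUE to get RRRBBBRB; options L={ -3; -5/2; -9/4; -35/16 } R={ -17/8; -2; -1; 0 } => -69/32
step 9: add RED to get RRRBBBRBR; options L={ -3; -5/2; -9/4; -35/16 } R={ -69/32; -17/8; -2; -1; 0 } => -139/64
step 10: add RED to get RRRBBBRBRR; options L={ -3; -5/2; -9/4; -35/16 } R={ -139/64; -69/32; -17/8; -2; -1; 0 } => -279/128
step 11: add RED to get RRRBBBRBRRR; options L={ -3; -5/2; -9/4; -35/16 } R={ -279/128; -139/64; -69/32; -17/8; -2; -1; 0 } => -559/256
step 12: add BLUE to get RRRBBBRBRRRB; options L={ -3; -5/2; -9/4; -35/16; -559/256 } R={ -279/128; -139/64; -69/32; -17/8; -2; -1; 0 } => -1117/512
step 13: add BLUE to get RRRBBBRBRRRBB; options L={ -3; -5/2; -9/4; -35/16; -559/256; -1117/512 } R={ -279/128; -139/64; -69/32; -17/8; -2; -1; 0 } => -2233/1024
step 14: add RED to get RRRBBBRBRRRBBR; options L={ -3; -5/2; -9/4; -35/16; -559/256; -1117/512 } R={ -2233/1024; -279/128; -139/64; -69/32; -17/8; -2; -1; 0 } => -4467/2048

-4467/2048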